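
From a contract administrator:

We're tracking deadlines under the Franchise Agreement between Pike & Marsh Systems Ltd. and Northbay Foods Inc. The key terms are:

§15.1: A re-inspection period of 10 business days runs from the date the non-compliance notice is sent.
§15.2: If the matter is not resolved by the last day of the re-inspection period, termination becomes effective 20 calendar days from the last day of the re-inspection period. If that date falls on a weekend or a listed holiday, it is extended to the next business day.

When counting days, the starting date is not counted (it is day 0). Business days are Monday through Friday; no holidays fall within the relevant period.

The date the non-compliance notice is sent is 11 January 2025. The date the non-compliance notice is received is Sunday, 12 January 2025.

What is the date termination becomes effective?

The last day of the re-inspection period: 10 business days after Saturday, 11 January 2025, skipping weekends — Jan 13, Jan 14, Jan 15, Jan 16, Jan 17, Jan 20, Jan 21, Jan 22, Jan 23, Jan 24 — lands on Friday, 24 January 2025.
The date termination becomes effective: 20 calendar days after 24 January 2025 is 13 February 2025. 13 February 2025 is a Thursday, so no roll-forward applies.

13 February 2025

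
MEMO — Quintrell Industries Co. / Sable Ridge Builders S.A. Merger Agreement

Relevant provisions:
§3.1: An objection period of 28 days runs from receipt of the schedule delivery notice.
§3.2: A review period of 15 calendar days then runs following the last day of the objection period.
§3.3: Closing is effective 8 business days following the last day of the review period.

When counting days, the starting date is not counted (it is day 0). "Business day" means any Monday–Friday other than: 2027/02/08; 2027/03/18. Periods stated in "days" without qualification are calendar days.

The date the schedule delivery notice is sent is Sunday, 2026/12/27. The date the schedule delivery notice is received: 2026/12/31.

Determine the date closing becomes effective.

The last day of the objection period: 28 calendar days after 2026/12/31 is 2027/01/28.
The last day of the review period: 15 calendar days after 2027/01/28 is 2027/02/12.
From Friday, 2027/02/12, 8 business days (Feb 15, Feb 16, Feb 17, Feb 18, Feb 19, Feb 22, Feb 23, Feb 24, skipping weekends) brings us to Wednesday, 2027/02/24, which is the date closing becomes effective.

2027/02/24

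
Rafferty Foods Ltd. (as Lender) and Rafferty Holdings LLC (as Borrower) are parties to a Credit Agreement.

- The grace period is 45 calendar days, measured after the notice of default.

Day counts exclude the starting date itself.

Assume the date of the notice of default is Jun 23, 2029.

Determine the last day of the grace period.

Aug 7, 2029

Adding 45 calendar days to Jun 23, 2029 gives Aug 7, 2029, which is the last day of the grace period.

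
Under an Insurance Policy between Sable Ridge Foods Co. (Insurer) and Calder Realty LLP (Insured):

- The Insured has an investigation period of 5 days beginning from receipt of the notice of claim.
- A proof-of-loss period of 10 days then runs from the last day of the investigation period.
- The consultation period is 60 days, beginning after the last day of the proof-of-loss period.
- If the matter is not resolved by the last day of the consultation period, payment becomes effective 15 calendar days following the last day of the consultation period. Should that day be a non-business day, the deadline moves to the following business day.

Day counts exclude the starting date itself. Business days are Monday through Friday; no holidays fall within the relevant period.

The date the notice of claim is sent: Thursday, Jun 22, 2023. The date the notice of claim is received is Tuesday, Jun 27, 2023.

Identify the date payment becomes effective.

Sep 25, 2023

Adding 5 calendar days to Jun 27, 2023 gives Jul 2, 2023, which is the last day of the investigation period.
The last day of the proof-of-loss period: Jul 2, 2023 + 10 days = Jul 12, 2023.
Adding 60 calendar days to Jul 12, 2023 gives Sep 10, 2023, which is the last day of the consultation period.
Adding 15 calendar days to Sep 10, 2023 gives Sep 25, 2023, which is the date payment becomes effective. Sep 25, 2023 is a Monday, so no roll-forward applies.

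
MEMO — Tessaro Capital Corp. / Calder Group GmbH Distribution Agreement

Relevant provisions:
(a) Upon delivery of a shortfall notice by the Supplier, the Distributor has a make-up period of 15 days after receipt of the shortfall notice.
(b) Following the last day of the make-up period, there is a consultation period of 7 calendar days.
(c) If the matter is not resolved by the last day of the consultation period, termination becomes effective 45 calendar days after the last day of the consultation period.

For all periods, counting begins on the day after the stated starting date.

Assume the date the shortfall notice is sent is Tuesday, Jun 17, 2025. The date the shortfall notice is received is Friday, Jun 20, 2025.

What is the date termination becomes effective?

Aug 26, 2025

The last day of the make-up period: Jun 20, 2025 + 15 days = Jul 5, 2025.
The last day of the consultation period: Jul 5, 2025 + 7 days = Jul 12, 2025.
The date termination becomes effective: Jul 12, 2025 + 45 days = Aug 26, 2025.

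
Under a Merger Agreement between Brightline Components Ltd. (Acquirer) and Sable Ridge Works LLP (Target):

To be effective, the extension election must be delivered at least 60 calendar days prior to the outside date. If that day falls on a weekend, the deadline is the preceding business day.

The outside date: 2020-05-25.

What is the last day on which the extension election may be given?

Counting back 60 calendar days from 2020-05-25 gives 2020-03-26. That is a Thursday, so no adjustment is needed.

2020-03-26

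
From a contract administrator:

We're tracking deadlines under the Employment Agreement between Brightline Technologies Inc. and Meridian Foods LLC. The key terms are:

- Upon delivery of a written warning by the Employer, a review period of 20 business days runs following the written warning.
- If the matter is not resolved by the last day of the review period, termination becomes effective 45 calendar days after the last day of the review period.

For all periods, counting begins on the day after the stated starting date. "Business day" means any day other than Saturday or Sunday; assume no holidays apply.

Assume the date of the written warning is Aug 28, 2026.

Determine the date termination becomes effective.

From Friday, Aug 28, 2026, 20 business days (Aug 31, Sep 1, Sep 2, Sep 3, …, Sep 23, Sep 24, Sep 25, skipping weekends) brings us to Friday, Sep 25, 2026, which is the last day of the review period.
The date termination becomes effective: 45 calendar days after Sep 25, 2026 is Nov 9, 2026.

Nov 9, 2026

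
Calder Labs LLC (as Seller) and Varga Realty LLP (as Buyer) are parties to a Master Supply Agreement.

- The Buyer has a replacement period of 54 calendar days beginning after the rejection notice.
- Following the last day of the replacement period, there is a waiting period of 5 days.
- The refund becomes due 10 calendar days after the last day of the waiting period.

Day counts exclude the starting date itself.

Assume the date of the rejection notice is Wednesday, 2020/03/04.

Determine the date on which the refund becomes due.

The last day of the replacement period: 54 calendar days after 2020/03/04 is 2020/04/27.
The last day of the waiting period: 5 calendar days after 2020/04/27 is 2020/05/02.
Adding 10 calendar days to 2020/05/02 gives 2020/05/12, which is the date on which the refund becomes due.

2020/05/12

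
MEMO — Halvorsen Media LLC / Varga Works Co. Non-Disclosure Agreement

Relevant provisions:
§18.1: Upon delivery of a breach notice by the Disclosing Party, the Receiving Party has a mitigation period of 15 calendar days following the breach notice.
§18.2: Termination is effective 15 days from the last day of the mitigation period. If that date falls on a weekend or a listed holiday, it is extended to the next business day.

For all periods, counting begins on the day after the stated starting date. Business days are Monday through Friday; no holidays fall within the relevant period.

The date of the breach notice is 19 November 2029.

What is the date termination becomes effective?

The last day of the mitigation period: 19 November 2029 + 15 days = 4 December 2029.
Adding 15 calendar days to 4 December 2029 gives 19 December 2029, which is the date termination becomes effective. 19 December 2029 is a Wednesday, so no roll-forward applies.

19 December 2029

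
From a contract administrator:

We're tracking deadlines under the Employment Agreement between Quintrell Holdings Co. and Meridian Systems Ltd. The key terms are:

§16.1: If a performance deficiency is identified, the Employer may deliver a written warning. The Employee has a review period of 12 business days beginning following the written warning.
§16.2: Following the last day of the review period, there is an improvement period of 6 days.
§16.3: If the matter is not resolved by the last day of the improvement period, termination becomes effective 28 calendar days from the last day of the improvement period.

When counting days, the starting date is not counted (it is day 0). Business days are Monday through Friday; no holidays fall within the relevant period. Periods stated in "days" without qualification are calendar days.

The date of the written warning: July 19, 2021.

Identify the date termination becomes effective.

The last day of the review period: counting 12 business days from Monday, July 19, 2021 (Jul 20, Jul 21, Jul 22, Jul 23, …, Aug 2, Aug 3, Aug 4, skipping weekends) reaches Wednesday, August 4, 2021.
The last day of the improvement period: August 4, 2021 + 6 days = August 10, 2021.
The date termination becomes effective: August 10, 2021 + 28 days = September 7, 2021.

September 7, 2021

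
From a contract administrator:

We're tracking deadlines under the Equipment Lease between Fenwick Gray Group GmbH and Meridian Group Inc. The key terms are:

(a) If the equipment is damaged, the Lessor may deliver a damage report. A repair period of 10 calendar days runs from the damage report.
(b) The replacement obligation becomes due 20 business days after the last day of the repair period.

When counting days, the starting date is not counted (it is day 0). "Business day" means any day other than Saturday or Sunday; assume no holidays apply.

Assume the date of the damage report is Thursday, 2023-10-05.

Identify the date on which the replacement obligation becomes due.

2023-11-10

The last day of the repair period: 2023-10-05 + 10 days = 2023-10-15.
From Sunday, 2023-10-15, 20 business days (Oct 16, Oct 17, Oct 18, Oct 19, …, Nov 8, Nov 9, Nov 10, skipping weekends) brings us to Friday, 2023-11-10, which is the date on which the replacement obligation becomes due.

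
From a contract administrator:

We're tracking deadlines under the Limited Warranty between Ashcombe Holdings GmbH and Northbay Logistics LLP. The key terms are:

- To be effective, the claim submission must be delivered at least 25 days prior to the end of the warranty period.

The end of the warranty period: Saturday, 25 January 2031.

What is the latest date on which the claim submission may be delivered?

31 December 2030

Counting back 25 calendar days from 25 January 2031 gives 31 December 2030.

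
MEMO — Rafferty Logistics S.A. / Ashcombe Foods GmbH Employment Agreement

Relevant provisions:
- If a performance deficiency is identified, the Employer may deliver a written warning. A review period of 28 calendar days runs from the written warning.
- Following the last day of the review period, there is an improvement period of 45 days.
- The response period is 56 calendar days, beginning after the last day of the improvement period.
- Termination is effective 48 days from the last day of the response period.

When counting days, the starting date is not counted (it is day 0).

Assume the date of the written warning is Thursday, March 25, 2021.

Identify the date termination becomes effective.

The last day of the review period: 28 calendar days after March 25, 2021 is April 22, 2021.
The last day of the improvement period: April 22, 2021 + 45 days = June 6, 2021.
The last day of the response period: 56 calendar days after June 6, 2021 is August 1, 2021.
The date termination becomes effective: August 1, 2021 + 48 days = September 18, 2021.

September 18, 2021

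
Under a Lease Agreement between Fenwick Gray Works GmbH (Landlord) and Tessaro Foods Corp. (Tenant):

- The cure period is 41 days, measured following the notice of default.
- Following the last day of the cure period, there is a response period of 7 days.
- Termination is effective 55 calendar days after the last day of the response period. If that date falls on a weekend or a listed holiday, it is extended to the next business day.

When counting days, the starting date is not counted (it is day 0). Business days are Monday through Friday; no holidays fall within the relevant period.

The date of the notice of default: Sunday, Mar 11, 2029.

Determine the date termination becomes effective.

The last day of the cure period: 41 calendar days after Mar 11, 2029 is Apr 21, 2029.
The last day of the response period: 7 calendar days after Apr 21, 2029 is Apr 28, 2029.
The date termination becomes effective: 55 calendar days after Apr 28, 2029 is Jun 22, 2029. Jun 22, 2029 is a Friday, so no roll-forward applies.

Jun 22, 2029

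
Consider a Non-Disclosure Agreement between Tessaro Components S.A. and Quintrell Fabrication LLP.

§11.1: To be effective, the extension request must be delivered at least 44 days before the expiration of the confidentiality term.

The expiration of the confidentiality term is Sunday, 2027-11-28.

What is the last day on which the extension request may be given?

Counting back 44 calendar days from 2027-11-28 gives 2027-10-15.

2027-10-15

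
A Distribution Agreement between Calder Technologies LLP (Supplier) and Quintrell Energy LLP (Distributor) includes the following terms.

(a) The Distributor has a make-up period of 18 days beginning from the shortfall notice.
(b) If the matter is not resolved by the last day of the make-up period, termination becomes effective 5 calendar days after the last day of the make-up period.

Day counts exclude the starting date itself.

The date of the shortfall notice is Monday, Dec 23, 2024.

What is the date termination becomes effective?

Jan 15, 2025

The last day of the make-up period: 18 calendar days after Dec 23, 2024 is Jan 10, 2025.
The date termination becomes effective: 5 calendar days after Jan 10, 2025 is Jan 15, 2025.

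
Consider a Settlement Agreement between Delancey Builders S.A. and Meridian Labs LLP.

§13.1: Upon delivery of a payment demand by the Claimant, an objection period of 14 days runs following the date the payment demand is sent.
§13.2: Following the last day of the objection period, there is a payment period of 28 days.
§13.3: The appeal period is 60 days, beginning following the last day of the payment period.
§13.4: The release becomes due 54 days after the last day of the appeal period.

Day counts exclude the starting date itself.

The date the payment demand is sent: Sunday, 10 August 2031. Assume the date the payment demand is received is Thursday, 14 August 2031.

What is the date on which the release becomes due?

The last day of the objection period: 14 calendar days after 10 August 2031 is 24 August 2031.
The last day of the payment period: 24 August 2031 + 28 days = 21 September 2031.
Adding 60 calendar days to 21 September 2031 gives 20 November 2031, which is the last day of the appeal period.
Adding 54 calendar days to 20 November 2031 gives 13 January 2032, which is the date on which the release becomes due.

13 January 2032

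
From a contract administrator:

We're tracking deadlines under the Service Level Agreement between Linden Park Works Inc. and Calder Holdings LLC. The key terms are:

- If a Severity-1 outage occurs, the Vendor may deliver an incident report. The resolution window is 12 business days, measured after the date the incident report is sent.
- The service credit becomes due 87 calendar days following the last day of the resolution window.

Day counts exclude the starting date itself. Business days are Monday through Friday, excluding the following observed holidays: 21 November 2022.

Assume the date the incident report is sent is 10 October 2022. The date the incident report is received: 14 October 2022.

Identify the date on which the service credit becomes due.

21 January 2023

The last day of the resolution window: 12 business days after Monday, 10 October 2022, skipping weekends — Oct 11, Oct 12, Oct 13, Oct 14, …, Oct 24, Oct 25, Oct 26 — lands on Wednesday, 26 October 2022.
The date on which the service credit becomes due: 87 calendar days after 26 October 2022 is 21 January 2023.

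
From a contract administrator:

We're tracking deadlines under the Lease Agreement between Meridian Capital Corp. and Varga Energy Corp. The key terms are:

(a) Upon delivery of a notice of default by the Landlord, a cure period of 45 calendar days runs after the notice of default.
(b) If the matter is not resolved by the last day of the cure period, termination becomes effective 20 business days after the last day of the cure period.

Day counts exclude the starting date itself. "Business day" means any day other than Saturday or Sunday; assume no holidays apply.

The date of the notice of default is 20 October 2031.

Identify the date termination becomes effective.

1 January 2032

The last day of the cure period: 20 October 2031 + 45 days = 4 December 2031.
From Thursday, 4 December 2031, 20 business days (Dec 5, Dec 8, Dec 9, Dec 10, …, Dec 30, Dec 31, Jan 1, skipping weekends) brings us to Thursday, 1 January 2032, which is the date termination becomes effective.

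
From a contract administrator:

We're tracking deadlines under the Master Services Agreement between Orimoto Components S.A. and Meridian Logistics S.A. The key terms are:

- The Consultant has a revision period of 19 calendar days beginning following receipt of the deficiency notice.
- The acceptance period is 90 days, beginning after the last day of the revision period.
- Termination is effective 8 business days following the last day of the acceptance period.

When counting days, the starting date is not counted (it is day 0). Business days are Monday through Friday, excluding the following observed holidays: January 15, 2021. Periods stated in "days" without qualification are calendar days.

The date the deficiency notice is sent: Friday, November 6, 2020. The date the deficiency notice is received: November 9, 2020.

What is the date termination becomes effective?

March 10, 2021

Adding 19 calendar days to November 9, 2020 gives November 28, 2020, which is the last day of the revision period.
The last day of the acceptance period: 90 calendar days after November 28, 2020 is February 26, 2021.
The date termination becomes effective: counting 8 business days from Friday, February 26, 2021 (Mar 1, Mar 2, Mar 3, Mar 4, Mar 5, Mar 8, Mar 9, Mar 10, skipping weekends) reaches Wednesday, March 10, 2021.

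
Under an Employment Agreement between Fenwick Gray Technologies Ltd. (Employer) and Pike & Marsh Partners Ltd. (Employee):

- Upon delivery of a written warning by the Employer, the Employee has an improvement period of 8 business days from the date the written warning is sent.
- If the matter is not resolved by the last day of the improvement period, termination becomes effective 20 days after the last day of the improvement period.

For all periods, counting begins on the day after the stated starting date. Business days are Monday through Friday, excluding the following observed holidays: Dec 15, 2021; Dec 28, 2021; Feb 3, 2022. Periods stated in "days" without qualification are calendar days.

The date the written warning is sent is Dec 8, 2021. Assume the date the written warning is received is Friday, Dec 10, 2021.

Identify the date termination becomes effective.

The last day of the improvement period: counting 8 business days from Wednesday, Dec 8, 2021 (Dec 9, Dec 10, Dec 13, Dec 14, Dec 16, Dec 17, Dec 20, Dec 21, skipping weekends and the listed holiday on Dec 15) reaches Tuesday, Dec 21, 2021.
Adding 20 calendar days to Dec 21, 2021 gives Jan 10, 2022, which is the date termination becomes effective.

Jan 10, 2022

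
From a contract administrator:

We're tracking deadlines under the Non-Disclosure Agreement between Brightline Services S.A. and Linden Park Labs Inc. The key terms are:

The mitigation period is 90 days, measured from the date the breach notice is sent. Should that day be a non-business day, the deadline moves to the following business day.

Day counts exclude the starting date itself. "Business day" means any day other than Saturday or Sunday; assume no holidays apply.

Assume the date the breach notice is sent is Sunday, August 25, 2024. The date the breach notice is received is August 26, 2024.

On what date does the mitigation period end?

November 25, 2024

The last day of the mitigation period: August 25, 2024 + 90 days = November 23, 2024. That falls on a Saturday, so it rolls to the next business day, Monday, November 25, 2024.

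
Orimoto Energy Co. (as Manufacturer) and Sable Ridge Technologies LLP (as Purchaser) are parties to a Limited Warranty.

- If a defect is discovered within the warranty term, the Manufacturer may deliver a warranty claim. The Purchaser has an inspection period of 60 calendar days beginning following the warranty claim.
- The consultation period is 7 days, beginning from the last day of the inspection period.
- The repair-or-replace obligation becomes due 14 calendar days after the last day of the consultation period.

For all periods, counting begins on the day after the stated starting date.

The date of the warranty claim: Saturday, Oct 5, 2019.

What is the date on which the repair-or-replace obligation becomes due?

The last day of the inspection period: 60 calendar days after Oct 5, 2019 is Dec 4, 2019.
The last day of the consultation period: Dec 4, 2019 + 7 days = Dec 11, 2019.
The date on which the repair-or-replace obligation becomes due: Dec 11, 2019 + 14 days = Dec 25, 2019.

Dec 25, 2019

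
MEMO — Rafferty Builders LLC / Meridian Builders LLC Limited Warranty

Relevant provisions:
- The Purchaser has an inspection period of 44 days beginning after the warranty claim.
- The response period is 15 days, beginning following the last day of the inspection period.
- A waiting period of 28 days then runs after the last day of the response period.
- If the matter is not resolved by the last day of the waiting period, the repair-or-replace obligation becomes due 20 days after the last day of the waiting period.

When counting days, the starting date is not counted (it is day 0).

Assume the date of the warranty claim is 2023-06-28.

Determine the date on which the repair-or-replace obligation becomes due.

The last day of the inspection period: 2023-06-28 + 44 days = 2023-08-11.
Adding 15 calendar days to 2023-08-11 gives 2023-08-26, which is the last day of the response period.
Adding 28 calendar days to 2023-08-26 gives 2023-09-23, which is the last day of the waiting period.
The date on which the repair-or-replace obligation becomes due: 20 calendar days after 2023-09-23 is 2023-10-13.

2023-10-13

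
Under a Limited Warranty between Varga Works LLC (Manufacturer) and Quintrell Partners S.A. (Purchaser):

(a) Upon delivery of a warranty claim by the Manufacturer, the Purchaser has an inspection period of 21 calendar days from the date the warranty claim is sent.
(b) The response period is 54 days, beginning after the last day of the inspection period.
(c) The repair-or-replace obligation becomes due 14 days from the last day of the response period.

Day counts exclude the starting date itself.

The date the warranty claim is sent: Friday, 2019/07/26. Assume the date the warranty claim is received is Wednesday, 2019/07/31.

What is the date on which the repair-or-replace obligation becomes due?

2019/10/23

Adding 21 calendar days to 2019/07/26 gives 2019/08/16, which is the last day of the inspection period.
The last day of the response period: 2019/08/16 + 54 days = 2019/10/09.
Adding 14 calendar days to 2019/10/09 gives 2019/10/23, which is the date on which the repair-or-replace obligation becomes due.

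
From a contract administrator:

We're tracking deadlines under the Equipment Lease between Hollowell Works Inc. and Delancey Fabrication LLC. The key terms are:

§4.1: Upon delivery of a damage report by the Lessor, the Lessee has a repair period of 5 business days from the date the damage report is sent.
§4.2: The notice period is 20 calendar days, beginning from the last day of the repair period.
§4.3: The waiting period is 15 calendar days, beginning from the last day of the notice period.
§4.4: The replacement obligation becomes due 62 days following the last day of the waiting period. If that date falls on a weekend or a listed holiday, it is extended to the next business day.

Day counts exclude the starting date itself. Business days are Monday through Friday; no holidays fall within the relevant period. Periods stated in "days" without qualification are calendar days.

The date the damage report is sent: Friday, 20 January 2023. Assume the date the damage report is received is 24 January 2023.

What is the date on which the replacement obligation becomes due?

4 May 2023

The last day of the repair period: counting 5 business days from Friday, 20 January 2023 (Jan 23, Jan 24, Jan 25, Jan 26, Jan 27, skipping weekends) reaches Friday, 27 January 2023.
The last day of the notice period: 20 calendar days after 27 January 2023 is 16 February 2023.
The last day of the waiting period: 16 February 2023 + 15 days = 3 March 2023.
The date on which the replacement obligation becomes due: 3 March 2023 + 62 days = 4 May 2023. 4 May 2023 is a Thursday, so no roll-forward applies.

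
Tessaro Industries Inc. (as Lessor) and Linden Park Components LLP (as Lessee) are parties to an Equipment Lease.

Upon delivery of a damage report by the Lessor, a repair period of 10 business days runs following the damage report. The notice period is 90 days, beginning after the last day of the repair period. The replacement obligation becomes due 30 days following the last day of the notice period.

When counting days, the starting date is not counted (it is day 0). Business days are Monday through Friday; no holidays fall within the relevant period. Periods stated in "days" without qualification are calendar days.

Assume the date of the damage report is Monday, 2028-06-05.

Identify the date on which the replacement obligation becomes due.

2028-10-17

The last day of the repair period: counting 10 business days from Monday, 2028-06-05 (Jun 6, Jun 7, Jun 8, Jun 9, Jun 12, Jun 13, Jun 14, Jun 15, Jun 16, Jun 19, skipping weekends) reaches Monday, 2028-06-19.
The last day of the notice period: 2028-06-19 + 90 days = 2028-09-17.
Adding 30 calendar days to 2028-09-17 gives 2028-10-17, which is the date on which the replacement obligation becomes due.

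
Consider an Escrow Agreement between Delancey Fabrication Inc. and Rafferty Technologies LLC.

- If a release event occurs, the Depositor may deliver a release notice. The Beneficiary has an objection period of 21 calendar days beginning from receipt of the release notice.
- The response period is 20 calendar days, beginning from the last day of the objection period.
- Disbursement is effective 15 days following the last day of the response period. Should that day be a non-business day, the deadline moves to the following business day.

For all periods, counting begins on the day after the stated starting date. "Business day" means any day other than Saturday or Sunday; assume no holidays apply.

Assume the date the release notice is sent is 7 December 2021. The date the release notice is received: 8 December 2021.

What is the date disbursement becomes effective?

Adding 21 calendar days to 8 December 2021 gives 29 December 2021, which is the last day of the objection period.
The last day of the response period: 29 December 2021 + 20 days = 18 January 2022.
The date disbursement becomes effective: 15 calendar days after 18 January 2022 is 2 February 2022. 2 February 2022 is a Wednesday, so no roll-forward applies.

2 February 2022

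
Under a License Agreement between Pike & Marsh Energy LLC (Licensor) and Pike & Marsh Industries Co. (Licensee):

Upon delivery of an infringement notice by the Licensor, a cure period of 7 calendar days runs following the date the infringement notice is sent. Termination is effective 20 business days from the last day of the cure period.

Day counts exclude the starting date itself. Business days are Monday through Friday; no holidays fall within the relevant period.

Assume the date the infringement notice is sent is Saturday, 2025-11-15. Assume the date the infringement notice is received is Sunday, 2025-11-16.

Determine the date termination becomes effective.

2025-12-19

Adding 7 calendar days to 2025-11-15 gives 2025-11-22, which is the last day of the cure period.
The date termination becomes effective: counting 20 business days from Saturday, 2025-11-22 (Nov 24, Nov 25, Nov 26, Nov 27, …, Dec 17, Dec 18, Dec 19, skipping weekends) reaches Friday, 2025-12-19.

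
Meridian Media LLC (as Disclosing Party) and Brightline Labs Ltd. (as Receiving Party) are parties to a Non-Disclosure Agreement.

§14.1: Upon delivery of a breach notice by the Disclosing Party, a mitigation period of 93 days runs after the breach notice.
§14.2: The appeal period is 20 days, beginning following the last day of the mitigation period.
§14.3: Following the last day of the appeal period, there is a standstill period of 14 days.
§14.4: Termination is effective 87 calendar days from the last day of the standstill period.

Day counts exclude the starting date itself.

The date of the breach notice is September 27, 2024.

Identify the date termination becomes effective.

Adding 93 calendar days to September 27, 2024 gives December 29, 2024, which is the last day of the mitigation period.
The last day of the appeal period: December 29, 2024 + 20 days = January 18, 2025.
The last day of the standstill period: 14 calendar days after January 18, 2025 is February 1, 2025.
Adding 87 calendar days to February 1, 2025 gives April 29, 2025, which is the date termination becomes effective.

April 29, 2025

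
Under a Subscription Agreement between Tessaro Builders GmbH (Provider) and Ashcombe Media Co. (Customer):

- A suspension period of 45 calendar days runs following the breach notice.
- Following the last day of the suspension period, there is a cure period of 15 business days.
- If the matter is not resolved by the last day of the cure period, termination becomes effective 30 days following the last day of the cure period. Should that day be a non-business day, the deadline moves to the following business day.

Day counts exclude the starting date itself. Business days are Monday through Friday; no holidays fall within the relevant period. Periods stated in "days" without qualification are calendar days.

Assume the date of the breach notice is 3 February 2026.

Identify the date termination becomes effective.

11 May 2026

The last day of the suspension period: 45 calendar days after 3 February 2026 is 20 March 2026.
The last day of the cure period: 15 business days after Friday, 20 March 2026, skipping weekends — Mar 23, Mar 24, Mar 25, Mar 26, …, Apr 8, Apr 9, Apr 10 — lands on Friday, 10 April 2026.
Adding 30 calendar days to 10 April 2026 gives 10 May 2026, which is the date termination becomes effective. That falls on a Sunday, so it rolls to the next business day, Monday, 11 May 2026.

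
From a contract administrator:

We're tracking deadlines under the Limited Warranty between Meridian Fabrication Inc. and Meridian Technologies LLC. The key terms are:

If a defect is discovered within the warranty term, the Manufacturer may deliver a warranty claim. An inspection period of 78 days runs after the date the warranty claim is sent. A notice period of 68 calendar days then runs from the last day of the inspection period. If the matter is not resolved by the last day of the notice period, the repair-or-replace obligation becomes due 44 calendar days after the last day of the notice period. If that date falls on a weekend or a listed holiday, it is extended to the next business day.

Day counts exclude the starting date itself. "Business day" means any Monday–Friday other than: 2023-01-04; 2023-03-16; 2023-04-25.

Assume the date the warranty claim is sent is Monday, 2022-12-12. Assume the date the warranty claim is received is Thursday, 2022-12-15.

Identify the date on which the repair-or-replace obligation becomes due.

2023-06-20

The last day of the inspection period: 78 calendar days after 2022-12-12 is 2023-02-28.
The last day of the notice period: 2023-02-28 + 68 days = 2023-05-07.
The date on which the repair-or-replace obligation becomes due: 2023-05-07 + 44 days = 2023-06-20. 2023-06-20 is a Tuesday and is not a listed holiday, so no roll-forward applies.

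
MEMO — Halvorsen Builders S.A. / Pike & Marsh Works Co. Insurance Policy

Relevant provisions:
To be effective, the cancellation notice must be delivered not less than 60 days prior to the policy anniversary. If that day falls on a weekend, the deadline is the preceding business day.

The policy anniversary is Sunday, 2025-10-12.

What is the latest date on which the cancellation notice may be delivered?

2025-08-13

Counting back 60 calendar days from 2025-10-12 gives 2025-08-13. That is a Wednesday, so no adjustment is needed.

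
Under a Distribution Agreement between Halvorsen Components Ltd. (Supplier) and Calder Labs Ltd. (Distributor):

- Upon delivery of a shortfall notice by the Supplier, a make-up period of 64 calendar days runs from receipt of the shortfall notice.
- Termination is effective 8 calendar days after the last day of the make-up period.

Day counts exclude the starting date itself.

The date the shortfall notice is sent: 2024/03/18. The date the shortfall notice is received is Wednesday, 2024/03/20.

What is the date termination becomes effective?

2024/05/31

The last day of the make-up period: 2024/03/20 + 64 days = 2024/05/23.
The date termination becomes effective: 2024/05/23 + 8 days = 2024/05/31.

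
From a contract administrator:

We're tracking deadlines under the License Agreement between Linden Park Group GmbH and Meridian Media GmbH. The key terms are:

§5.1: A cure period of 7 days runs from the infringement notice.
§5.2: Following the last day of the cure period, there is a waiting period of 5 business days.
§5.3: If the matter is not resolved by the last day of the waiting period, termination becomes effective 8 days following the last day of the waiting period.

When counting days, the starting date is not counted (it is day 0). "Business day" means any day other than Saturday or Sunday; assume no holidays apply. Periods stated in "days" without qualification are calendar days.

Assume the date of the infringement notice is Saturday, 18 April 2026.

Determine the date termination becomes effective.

9 May 2026

The last day of the cure period: 7 calendar days after 18 April 2026 is 25 April 2026.
From Saturday, 25 April 2026, 5 business days (Apr 27, Apr 28, Apr 29, Apr 30, May 1, skipping weekends) brings us to Friday, 1 May 2026, which is the last day of the waiting period.
The date termination becomes effective: 8 calendar days after 1 May 2026 is 9 May 2026.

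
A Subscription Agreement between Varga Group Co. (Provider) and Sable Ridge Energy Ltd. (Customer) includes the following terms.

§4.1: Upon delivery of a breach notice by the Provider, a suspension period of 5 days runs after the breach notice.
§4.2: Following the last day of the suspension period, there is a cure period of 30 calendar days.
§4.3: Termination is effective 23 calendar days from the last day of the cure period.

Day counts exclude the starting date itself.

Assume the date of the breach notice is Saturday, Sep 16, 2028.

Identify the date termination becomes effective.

The last day of the suspension period: 5 calendar days after Sep 16, 2028 is Sep 21, 2028.
Adding 30 calendar days to Sep 21, 2028 gives Oct 21, 2028, which is the last day of the cure period.
The date termination becomes effective: Oct 21, 2028 + 23 days = Nov 13, 2028.

Nov 13, 2028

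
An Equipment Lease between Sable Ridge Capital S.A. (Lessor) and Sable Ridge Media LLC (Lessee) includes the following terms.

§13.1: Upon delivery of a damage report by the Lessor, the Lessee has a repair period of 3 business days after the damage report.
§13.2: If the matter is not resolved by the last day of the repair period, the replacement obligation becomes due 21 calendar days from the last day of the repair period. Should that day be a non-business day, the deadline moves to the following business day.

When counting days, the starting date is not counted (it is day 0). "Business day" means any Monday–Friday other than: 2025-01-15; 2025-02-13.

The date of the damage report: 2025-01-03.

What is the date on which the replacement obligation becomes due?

The last day of the repair period: counting 3 business days from Friday, 2025-01-03 (Jan 6, Jan 7, Jan 8, skipping weekends) reaches Wednesday, 2025-01-08.
The date on which the replacement obligation becomes due: 2025-01-08 + 21 days = 2025-01-29. 2025-01-29 is a Wednesday and is not a listed holiday, so no roll-forward applies.

2025-01-29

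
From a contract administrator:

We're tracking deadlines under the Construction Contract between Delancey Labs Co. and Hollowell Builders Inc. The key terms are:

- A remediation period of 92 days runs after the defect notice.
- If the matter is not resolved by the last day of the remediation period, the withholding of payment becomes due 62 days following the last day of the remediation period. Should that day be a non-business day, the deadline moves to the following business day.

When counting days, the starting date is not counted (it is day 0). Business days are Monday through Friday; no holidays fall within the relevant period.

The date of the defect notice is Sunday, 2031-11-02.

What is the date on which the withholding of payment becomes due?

2032-04-05

Adding 92 calendar days to 2031-11-02 gives 2032-02-02, which is the last day of the remediation period.
Adding 62 calendar days to 2032-02-02 gives 2032-04-04, which is the date on which the withholding of payment becomes due. That falls on a Sunday, so it rolls to the next business day, Monday, 2032-04-05.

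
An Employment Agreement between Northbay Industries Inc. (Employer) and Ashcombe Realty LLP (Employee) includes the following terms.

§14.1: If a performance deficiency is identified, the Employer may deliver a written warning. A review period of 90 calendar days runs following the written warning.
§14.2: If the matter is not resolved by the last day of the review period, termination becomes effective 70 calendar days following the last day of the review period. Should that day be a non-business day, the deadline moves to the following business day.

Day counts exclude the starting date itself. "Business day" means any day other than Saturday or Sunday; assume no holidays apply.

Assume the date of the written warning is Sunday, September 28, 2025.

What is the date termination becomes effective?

The last day of the review period: 90 calendar days after September 28, 2025 is December 27, 2025.
The date termination becomes effective: 70 calendar days after December 27, 2025 is March 7, 2026. That falls on a Saturday, so it rolls to the next business day, Monday, March 9, 2026.

March 9, 2026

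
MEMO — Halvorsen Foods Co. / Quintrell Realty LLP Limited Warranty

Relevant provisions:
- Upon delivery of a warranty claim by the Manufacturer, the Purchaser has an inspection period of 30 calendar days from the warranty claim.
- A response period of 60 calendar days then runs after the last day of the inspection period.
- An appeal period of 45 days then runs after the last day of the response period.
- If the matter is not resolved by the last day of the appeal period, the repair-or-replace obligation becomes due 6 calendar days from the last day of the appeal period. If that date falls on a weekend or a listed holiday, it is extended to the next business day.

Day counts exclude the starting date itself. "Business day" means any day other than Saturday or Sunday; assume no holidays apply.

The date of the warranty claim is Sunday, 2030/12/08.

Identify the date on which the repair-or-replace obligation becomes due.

Adding 30 calendar days to 2030/12/08 gives 2031/01/07, which is the last day of the inspection period.
Adding 60 calendar days to 2031/01/07 gives 2031/03/08, which is the last day of the response period.
Adding 45 calendar days to 2031/03/08 gives 2031/04/22, which is the last day of the appeal period.
The date on which the repair-or-replace obligation becomes due: 2031/04/22 + 6 days = 2031/04/28. 2031/04/28 is a Monday, so no roll-forward applies.

2031/04/28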